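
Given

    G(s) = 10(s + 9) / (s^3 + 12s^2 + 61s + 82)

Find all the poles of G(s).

The poles are the roots of the denominator s^3 + 12s^2 + 61s + 82 = 0.
Trying s = -2: the polynomial evaluates to 0, so (s + 2) is a factor.
Dividing out leaves s^2 + 10s + 41 = 0.
The quadratic formula then gives s = -5 ± 4j.

s = -5 ± 4j, -2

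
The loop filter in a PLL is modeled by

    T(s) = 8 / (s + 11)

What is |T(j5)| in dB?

|T(j5)|_dB ≈ -3.58 dB

Substitute s = j5: numerator = 8, denominator = 11 + j5.
|T(j5)| = |8| / |11 + j5| = 8 / 12.083 ≈ 0.6621.
In decibels: 20·log₁₀(0.6621) ≈ -3.58 dB.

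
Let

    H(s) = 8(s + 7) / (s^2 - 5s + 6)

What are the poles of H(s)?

s = 3, 2

The poles are the roots of the denominator s^2 - 5s + 6 = 0.
Factoring: (s - 3)(s - 2) = 0, so s = 3 and s = 2.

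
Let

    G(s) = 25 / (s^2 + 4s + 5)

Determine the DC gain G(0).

G(0) = 5

Set s = 0: G(0) = (25) / (5) = 5.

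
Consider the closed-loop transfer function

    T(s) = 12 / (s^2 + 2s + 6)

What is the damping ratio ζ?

Compare the denominator to the standard form s^2 + 2ζωₙs + ωₙ².
ωₙ² = 6, so ωₙ = √6 ≈ 2.449 rad/s.
2ζωₙ = 2, so ζ = 2/(2·√6) ≈ 0.4082.

ζ ≈ 0.4082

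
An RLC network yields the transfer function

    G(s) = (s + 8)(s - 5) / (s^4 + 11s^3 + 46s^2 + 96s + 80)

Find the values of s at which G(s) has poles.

The poles are the roots of the denominator s^4 + 11s^3 + 46s^2 + 96s + 80 = 0.
Trying s = -5: the polynomial evaluates to 0, so (s + 5) is a factor.
Dividing out leaves s^3 + 6s^2 + 16s + 16 = 0.
This factors further as (s^2 + 4s + 8)(s + 2) = 0.

s = -2 ± 2j, -5, -2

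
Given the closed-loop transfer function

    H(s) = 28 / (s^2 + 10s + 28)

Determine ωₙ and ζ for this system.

ωₙ ≈ 5.292 rad/s, ζ ≈ 0.9449

Compare the denominator to the standard form s^2 + 2ζωₙs + ωₙ².
ωₙ² = 28, so ωₙ = √28 ≈ 5.292 rad/s.
2ζωₙ = 10, so ζ = 10/(2·√28) ≈ 0.9449.
With ζ = 0.9449 the response is underdamped.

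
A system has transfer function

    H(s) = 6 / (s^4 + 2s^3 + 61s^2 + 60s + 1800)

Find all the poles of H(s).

s = 2 ± 6j, -3 ± 6j

The poles are the roots of the denominator s^4 + 2s^3 + 61s^2 + 60s + 1800 = 0.
No real roots exist; factor into two real quadratics: (s^2 - 4s + 40)(s^2 + 6s + 45) = 0.
Each quadratic gives a conjugate pair via the quadratic formula.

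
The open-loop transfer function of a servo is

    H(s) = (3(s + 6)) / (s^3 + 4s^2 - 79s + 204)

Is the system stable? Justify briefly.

unstable

The denominator s^3 + 4s^2 - 79s + 204 factors as (s + 12)(s^2 - 8s + 17), giving poles at s = -12, 4 ± j.
Since the pole(s) at s = 4 ± j lie in the right half-plane, the system is unstable.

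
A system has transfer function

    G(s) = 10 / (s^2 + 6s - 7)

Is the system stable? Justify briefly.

unstable

The denominator s^2 + 6s - 7 factors as (s + 7)(s - 1), giving poles at s = -7, 1.
Since the pole(s) at s = 1 lie in the right half-plane, the system is unstable.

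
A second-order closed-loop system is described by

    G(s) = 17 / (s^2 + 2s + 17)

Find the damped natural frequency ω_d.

ω_d = 4 rad/s

Comparing s^2 + 2s + 17 to s^2 + 2ζωₙs + ωₙ²: ωₙ = √17 ≈ 4.123 rad/s and ζ = 2/(2·√17) ≈ 0.2425.
ζωₙ = 2/2 = 1, so ω_d = ωₙ√(1−ζ²) = √(ωₙ² − (ζωₙ)²) = √(17 − 1²) = √16 = 4 rad/s.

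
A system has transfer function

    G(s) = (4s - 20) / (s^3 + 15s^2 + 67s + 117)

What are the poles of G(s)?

The poles are the roots of the denominator s^3 + 15s^2 + 67s + 117 = 0.
Trying s = -9: the polynomial evaluates to 0, so (s + 9) is a factor.
Dividing out leaves s^2 + 6s + 13 = 0.
The quadratic formula then gives s = -3 ± 2j.

s = -3 + 2j, -3 - 2j, -9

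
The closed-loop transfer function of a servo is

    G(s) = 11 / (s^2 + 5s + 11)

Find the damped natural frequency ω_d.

Comparing s^2 + 5s + 11 to s^2 + 2ζωₙs + ωₙ²: ωₙ = √11 ≈ 3.317 rad/s and ζ = 5/(2·√11) ≈ 0.7538.
ζωₙ = 5/2 = 2.5, so ω_d = ωₙ√(1−ζ²) = √(ωₙ² − (ζωₙ)²) = √(11 − 2.5²) = √4.75 ≈ 2.179 rad/s.

ω_d ≈ 2.179 rad/s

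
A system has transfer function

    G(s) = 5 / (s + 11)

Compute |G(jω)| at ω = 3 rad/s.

Substitute s = j3: numerator = 5, denominator = 11 + j3.
|G(j3)| = |5| / |11 + j3| = 5 / 11.402 ≈ 0.4385.

|G(j3)| ≈ 0.4385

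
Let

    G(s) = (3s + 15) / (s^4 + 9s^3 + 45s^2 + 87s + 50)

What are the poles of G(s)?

The poles are the roots of the denominator s^4 + 9s^3 + 45s^2 + 87s + 50 = 0.
Trying s = -2: the polynomial evaluates to 0, so (s + 2) is a factor.
Dividing out leaves s^3 + 7s^2 + 31s + 25 = 0.
This factors further as (s + 1)(s^2 + 6s + 25) = 0.

s = -2, -1, -3 ± 4j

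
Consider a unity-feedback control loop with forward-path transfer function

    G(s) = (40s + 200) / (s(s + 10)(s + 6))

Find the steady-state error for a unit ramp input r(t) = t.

e_ss = 0.3000

G(s) has one pole at the origin.
This is a Type 1 system. Kv = lim_{s→0} s·G(s) = 200/60 = 10/3.
e_ss = 1/Kv = 1/(10/3) = 3/10 ≈ 0.3000.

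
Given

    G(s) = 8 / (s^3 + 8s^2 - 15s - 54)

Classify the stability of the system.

The denominator s^3 + 8s^2 - 15s - 54 factors as (s + 9)(s + 2)(s - 3), giving poles at s = -9, -2, 3.
Since the pole(s) at s = 3 lie in the right half-plane, the system is unstable.

unstable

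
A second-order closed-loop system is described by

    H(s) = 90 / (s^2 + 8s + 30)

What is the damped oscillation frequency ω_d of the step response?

Comparing s^2 + 8s + 30 to s^2 + 2ζωₙs + ωₙ²: ωₙ = √30 ≈ 5.477 rad/s and ζ = 8/(2·√30) ≈ 0.7303.
ζωₙ = 8/2 = 4, so ω_d = ωₙ√(1−ζ²) = √(ωₙ² − (ζωₙ)²) = √(30 − 4²) = √14 ≈ 3.742 rad/s.

ω_d ≈ 3.742 rad/s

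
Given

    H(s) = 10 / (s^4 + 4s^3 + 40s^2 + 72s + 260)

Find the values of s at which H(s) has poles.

The poles are the roots of the denominator s^4 + 4s^3 + 40s^2 + 72s + 260 = 0.
No real roots exist; factor into two real quadratics: (s^2 + 2s + 10)(s^2 + 2s + 26) = 0.
Each quadratic gives a conjugate pair via the quadratic formula.

s = -1 + 3j, -1 - 3j, -1 + 5j, -1 - 5j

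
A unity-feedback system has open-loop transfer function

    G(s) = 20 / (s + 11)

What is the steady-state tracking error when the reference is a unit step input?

e_ss = 0.3548

G(s) has no poles at the origin.
This is a Type 0 system. Kp = lim_{s→0} G(s) = 20/11.
e_ss = 1/(1 + Kp) = 1/(1 + 20/11) = 11/31 ≈ 0.3548.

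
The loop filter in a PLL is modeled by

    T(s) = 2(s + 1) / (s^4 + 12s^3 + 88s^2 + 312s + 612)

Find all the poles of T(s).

The poles are the roots of the denominator s^4 + 12s^3 + 88s^2 + 312s + 612 = 0.
No real roots exist; factor into two real quadratics: (s^2 + 6s + 18)(s^2 + 6s + 34) = 0.
Each quadratic gives a conjugate pair via the quadratic formula.

s = -3 ± 3j, -3 ± 5j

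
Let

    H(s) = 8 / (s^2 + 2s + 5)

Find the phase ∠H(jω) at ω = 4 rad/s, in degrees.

∠H(j4) ≈ -144.0°

At s = j4: numerator = 8, denominator = -11 + j8.
∠H = ∠num − ∠den = 0° − (143.97°) = -144.0°.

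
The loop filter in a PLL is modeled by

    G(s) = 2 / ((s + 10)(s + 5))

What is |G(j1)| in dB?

Substitute s = j1: numerator = 2, denominator = 49 + j15.
|G(j1)| = |2| / |49 + j15| = 2 / 51.245 ≈ 0.03903.
In decibels: 20·log₁₀(0.03903) ≈ -28.2 dB.

|G(j1)|_dB ≈ -28.2 dB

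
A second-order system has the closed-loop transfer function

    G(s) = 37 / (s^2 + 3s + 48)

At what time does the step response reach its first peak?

t_p ≈ 0.4645 s

Comparing s^2 + 3s + 48 to s^2 + 2ζωₙs + ωₙ²: ωₙ = √48 ≈ 6.928 rad/s and ζ = 3/(2·√48) ≈ 0.2165.
ζωₙ = 3/2 = 1.5, so ω_d = ωₙ√(1−ζ²) = √(ωₙ² − (ζωₙ)²) = √(48 − 1.5²) = √45.75 ≈ 6.764 rad/s.
t_p = π/ω_d = π/6.764 ≈ 0.4645 s.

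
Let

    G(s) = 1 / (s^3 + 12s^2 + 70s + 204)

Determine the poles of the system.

s = -3 + 5j, -3 - 5j, -6

The poles are the roots of the denominator s^3 + 12s^2 + 70s + 204 = 0.
Trying s = -6: the polynomial evaluates to 0, so (s + 6) is a factor.
Dividing out leaves s^2 + 6s + 34 = 0.
The quadratic formula then gives s = -3 ± 5j.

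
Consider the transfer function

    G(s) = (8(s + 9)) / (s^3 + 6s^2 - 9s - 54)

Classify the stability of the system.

The denominator s^3 + 6s^2 - 9s - 54 factors as (s - 3)(s + 3)(s + 6), giving poles at s = 3, -3, -6.
Since the pole(s) at s = 3 lie in the right half-plane, the system is unstable.

unstable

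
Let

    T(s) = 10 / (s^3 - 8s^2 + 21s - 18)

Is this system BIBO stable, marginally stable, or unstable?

unstable

The denominator s^3 - 8s^2 + 21s - 18 factors as (s - 3)^2(s - 2), giving poles at s = 3, 3, 2.
Since the pole(s) at s = 3, 3, 2 lie in the right half-plane, the system is unstable.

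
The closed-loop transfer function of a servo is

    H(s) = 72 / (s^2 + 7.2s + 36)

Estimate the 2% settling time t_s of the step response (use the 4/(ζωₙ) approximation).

Comparing s^2 + 7.2s + 36 to s^2 + 2ζωₙs + ωₙ²: ωₙ = 6 rad/s and ζ = 7.2/(2·6) = 0.6.
ζωₙ = 7.2/2 = 3.6, so t_s ≈ 4/(ζωₙ) = 4/3.6 ≈ 1.111 s.

t_s ≈ 1.111 s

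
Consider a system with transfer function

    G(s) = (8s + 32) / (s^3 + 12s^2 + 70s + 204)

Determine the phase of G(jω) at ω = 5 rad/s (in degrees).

∠G(j5) ≈ -61.77°

At s = j5: numerator = 32 + j40, denominator = -96 + j225.
∠G = ∠num − ∠den = 51.340° − (113.11°) = -61.77°.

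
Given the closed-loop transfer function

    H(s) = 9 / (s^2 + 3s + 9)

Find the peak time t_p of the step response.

Comparing s^2 + 3s + 9 to s^2 + 2ζωₙs + ωₙ²: ωₙ = 3 rad/s and ζ = 3/(2·3) = 0.5.
ζωₙ = 3/2 = 1.5, so ω_d = ωₙ√(1−ζ²) = √(ωₙ² − (ζωₙ)²) = √(9 − 1.5²) = √6.75 ≈ 2.598 rad/s.
t_p = π/ω_d = π/2.598 ≈ 1.209 s.

t_p ≈ 1.209 s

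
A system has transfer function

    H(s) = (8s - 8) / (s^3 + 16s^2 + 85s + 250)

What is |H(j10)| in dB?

|H(j10)|_dB ≈ -24.6 dB

Substitute s = j10: numerator = -8 + j80, denominator = -1350 - j150.
|H(j10)| = |-8 + j80| / |-1350 - j150| = 80.399 / 1358.3 ≈ 0.05919.
In decibels: 20·log₁₀(0.05919) ≈ -24.6 dB.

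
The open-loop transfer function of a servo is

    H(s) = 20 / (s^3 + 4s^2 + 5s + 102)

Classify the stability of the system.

unstable

The denominator s^3 + 4s^2 + 5s + 102 factors as (s^2 - 2s + 17)(s + 6), giving poles at s = 1 + 4j, 1 - 4j, -6.
Since the pole(s) at s = 1 + 4j, 1 - 4j lie in the right half-plane, the system is unstable.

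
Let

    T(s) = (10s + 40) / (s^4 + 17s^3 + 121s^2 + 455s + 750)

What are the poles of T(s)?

The poles are the roots of the denominator s^4 + 17s^3 + 121s^2 + 455s + 750 = 0.
Trying s = -5: the polynomial evaluates to 0, so (s + 5) is a factor.
Dividing out leaves s^3 + 12s^2 + 61s + 150 = 0.
This factors further as (s^2 + 6s + 25)(s + 6) = 0.

s = -3 + 4j, -3 - 4j, -5, -6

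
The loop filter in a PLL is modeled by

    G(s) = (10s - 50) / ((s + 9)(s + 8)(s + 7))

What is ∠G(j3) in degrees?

At s = j3: numerator = -50 + j30, denominator = 288 + j546.
∠G = ∠num − ∠den = 149.04° − (62.190°) = 86.85°.

∠G(j3) ≈ 86.85°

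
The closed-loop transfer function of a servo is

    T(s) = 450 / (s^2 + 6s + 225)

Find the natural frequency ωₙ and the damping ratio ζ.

Compare the denominator to the standard form s^2 + 2ζωₙs + ωₙ².
ωₙ² = 225, so ωₙ = 15 rad/s.
2ζωₙ = 6, so ζ = 6/(2·15) = 0.2.
With ζ = 0.2 the response is underdamped.

ωₙ = 15 rad/s, ζ = 0.2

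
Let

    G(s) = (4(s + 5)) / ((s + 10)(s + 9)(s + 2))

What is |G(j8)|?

|G(j8)| ≈ 0.02968

Substitute s = j8: numerator = 20 + j32, denominator = -1164 + j512.
|G(j8)| = |20 + j32| / |-1164 + j512| = 37.736 / 1271.6 ≈ 0.02968.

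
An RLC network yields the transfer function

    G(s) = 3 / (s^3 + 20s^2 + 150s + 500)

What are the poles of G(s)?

The poles are the roots of the denominator s^3 + 20s^2 + 150s + 500 = 0.
Trying s = -10: the polynomial evaluates to 0, so (s + 10) is a factor.
Dividing out leaves s^2 + 10s + 50 = 0.
The quadratic formula then gives s = -5 ± 5j.

s = -5 ± 5j, -10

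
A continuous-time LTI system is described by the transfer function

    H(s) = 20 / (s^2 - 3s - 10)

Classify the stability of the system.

unstable

The denominator s^2 - 3s - 10 factors as (s - 5)(s + 2), giving poles at s = 5, -2.
Since the pole(s) at s = 5 lie in the right half-plane, the system is unstable.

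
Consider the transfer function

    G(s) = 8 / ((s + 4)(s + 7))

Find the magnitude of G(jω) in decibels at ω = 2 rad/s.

Substitute s = j2: numerator = 8, denominator = 24 + j22.
|G(j2)| = |8| / |24 + j22| = 8 / 32.558 ≈ 0.2457.
In decibels: 20·log₁₀(0.2457) ≈ -12.2 dB.

|G(j2)|_dB ≈ -12.2 dB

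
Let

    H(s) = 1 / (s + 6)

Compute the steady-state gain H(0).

H(0) = 1/6 ≈ 0.1667

Set s = 0: H(0) = (1) / (6) = 1/6.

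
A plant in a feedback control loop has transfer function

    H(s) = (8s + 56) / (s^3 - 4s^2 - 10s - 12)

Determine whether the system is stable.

The denominator s^3 - 4s^2 - 10s - 12 factors as (s^2 + 2s + 2)(s - 6), giving poles at s = -1 + j, -1 - j, 6.
Since the pole(s) at s = 6 lie in the right half-plane, the system is unstable.

unstable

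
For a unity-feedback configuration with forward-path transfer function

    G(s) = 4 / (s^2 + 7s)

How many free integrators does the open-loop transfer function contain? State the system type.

Type 1

Factor s from the denominator: s^2 + 7s = s·(s + 7).
There is 1 pole at the origin, so the system is Type 1.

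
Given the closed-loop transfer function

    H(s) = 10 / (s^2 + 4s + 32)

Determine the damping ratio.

Compare the denominator to the standard form s^2 + 2ζωₙs + ωₙ².
ωₙ² = 32, so ωₙ = √32 ≈ 5.657 rad/s.
2ζωₙ = 4, so ζ = 4/(2·√32) ≈ 0.3536.

ζ ≈ 0.3536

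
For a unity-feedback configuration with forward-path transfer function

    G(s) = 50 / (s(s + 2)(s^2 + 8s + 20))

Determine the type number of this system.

The denominator has 1 factor of s at the origin (free integrator), so this is a Type 1 system.

Type 1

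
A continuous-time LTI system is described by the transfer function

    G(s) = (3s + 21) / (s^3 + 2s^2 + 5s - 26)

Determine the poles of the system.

The poles are the roots of the denominator s^3 + 2s^2 + 5s - 26 = 0.
Trying s = 2: the polynomial evaluates to 0, so (s - 2) is a factor.
Dividing out leaves s^2 + 4s + 13 = 0.
The quadratic formula then gives s = -2 ± 3j.

s = -2 ± 3j, 2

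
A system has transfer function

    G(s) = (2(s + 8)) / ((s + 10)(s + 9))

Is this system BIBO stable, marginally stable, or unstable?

The poles can be read from the denominator factors: s = -10, -9.
Since all poles lie strictly in the left half-plane, the system is stable.

stable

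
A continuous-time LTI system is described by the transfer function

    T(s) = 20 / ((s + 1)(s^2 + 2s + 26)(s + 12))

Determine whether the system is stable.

The poles can be read from the denominator factors: s = -1, -1 + 5j, -1 - 5j, -12.
Since all poles lie strictly in the left half-plane, the system is stable.

stable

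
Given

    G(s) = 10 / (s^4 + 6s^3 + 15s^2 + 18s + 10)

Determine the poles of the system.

The poles are the roots of the denominator s^4 + 6s^3 + 15s^2 + 18s + 10 = 0.
No real roots exist; factor into two real quadratics: (s^2 + 4s + 5)(s^2 + 2s + 2) = 0.
Each quadratic gives a conjugate pair via the quadratic formula.

s = -2 ± j, -1 ± j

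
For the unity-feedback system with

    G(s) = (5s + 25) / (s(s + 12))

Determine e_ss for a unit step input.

e_ss = 0

G(s) has one pole at the origin.
This is a Type 1 system; for a step input the steady-state error is zero.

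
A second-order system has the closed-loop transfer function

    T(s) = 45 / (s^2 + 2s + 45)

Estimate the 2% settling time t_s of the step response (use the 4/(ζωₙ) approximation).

Comparing s^2 + 2s + 45 to s^2 + 2ζωₙs + ωₙ²: ωₙ = √45 ≈ 6.708 rad/s and ζ = 2/(2·√45) ≈ 0.1491.
ζωₙ = 2/2 = 1, so t_s ≈ 4/(ζωₙ) = 4/1 = 4 s.

t_s ≈ 4 s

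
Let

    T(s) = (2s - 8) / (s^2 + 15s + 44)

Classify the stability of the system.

stable

The denominator s^2 + 15s + 44 factors as (s + 4)(s + 11), giving poles at s = -4, -11.
Since all poles lie strictly in the left half-plane, the system is stable.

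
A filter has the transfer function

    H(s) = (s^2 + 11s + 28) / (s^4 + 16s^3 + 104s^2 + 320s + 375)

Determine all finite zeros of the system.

Set the numerator to zero: s^2 + 11s + 28 = 0.
Factoring: (s + 4)(s + 7) = 0.

s = -4, -7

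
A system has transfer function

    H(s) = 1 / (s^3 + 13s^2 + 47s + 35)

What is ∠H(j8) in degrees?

At s = j8: numerator = 1, denominator = -797 - j136.
∠H = ∠num − ∠den = 0° − (-170.32°) = 170.3°.

∠H(j8) ≈ 170.3°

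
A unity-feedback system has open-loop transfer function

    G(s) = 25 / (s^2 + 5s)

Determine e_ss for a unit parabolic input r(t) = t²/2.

e_ss = ∞

G(s) has one pole at the origin.
This is a Type 1 system; Ka = lim_{s→0} s^2·G(s) = 0, so the steady-state error for a parabola input is infinite.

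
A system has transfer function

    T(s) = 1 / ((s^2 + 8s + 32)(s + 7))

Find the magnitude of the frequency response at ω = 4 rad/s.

|T(j4)| ≈ 0.003467

Substitute s = j4: numerator = 1, denominator = -16 + j288.
|T(j4)| = |1| / |-16 + j288| = 1 / 288.44 ≈ 0.003467.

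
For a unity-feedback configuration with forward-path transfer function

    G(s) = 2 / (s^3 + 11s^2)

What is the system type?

Type 2

The denominator has 2 factors of s at the origin (free integrators), so this is a Type 2 system.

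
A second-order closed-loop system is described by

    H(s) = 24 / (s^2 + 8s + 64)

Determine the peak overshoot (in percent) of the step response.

Comparing s^2 + 8s + 64 to s^2 + 2ζωₙs + ωₙ²: ωₙ = 8 rad/s and ζ = 8/(2·8) = 0.5.
%OS = 100·exp(−πζ/√(1−ζ²)) = 100·exp(−π·0.5/√(1−0.5²)) ≈ 16.3%.

%OS ≈ 16.3%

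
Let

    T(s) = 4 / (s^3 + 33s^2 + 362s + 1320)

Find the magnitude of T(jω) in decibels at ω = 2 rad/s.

|T(j2)|_dB ≈ -50.8 dB

Substitute s = j2: numerator = 4, denominator = 1188 + j716.
|T(j2)| = |4| / |1188 + j716| = 4 / 1387.1 ≈ 0.002884.
In decibels: 20·log₁₀(0.002884) ≈ -50.8 dB.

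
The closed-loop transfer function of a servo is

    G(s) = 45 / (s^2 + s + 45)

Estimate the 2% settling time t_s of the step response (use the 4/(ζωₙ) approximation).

Comparing s^2 + s + 45 to s^2 + 2ζωₙs + ωₙ²: ωₙ = √45 ≈ 6.708 rad/s and ζ = 1/(2·√45) ≈ 0.07454.
ζωₙ = 1/2 = 0.5, so t_s ≈ 4/(ζωₙ) = 4/0.5 = 8 s.

t_s ≈ 8 s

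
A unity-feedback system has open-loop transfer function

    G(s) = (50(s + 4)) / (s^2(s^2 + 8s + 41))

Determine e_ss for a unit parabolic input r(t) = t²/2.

G(s) has 2 poles at the origin.
This is a Type 2 system. Ka = lim_{s→0} s^2·G(s) = 200/41.
e_ss = 1/Ka = 1/(200/41) = 41/200 ≈ 0.2050.

e_ss = 0.2050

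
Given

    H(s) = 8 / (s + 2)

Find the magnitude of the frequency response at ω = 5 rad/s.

Substitute s = j5: numerator = 8, denominator = 2 + j5.
|H(j5)| = |8| / |2 + j5| = 8 / 5.3852 ≈ 1.486.

|H(j5)| ≈ 1.486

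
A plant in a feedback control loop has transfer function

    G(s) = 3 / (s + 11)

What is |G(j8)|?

|G(j8)| ≈ 0.2206

Substitute s = j8: numerator = 3, denominator = 11 + j8.
|G(j8)| = |3| / |11 + j8| = 3 / 13.601 ≈ 0.2206.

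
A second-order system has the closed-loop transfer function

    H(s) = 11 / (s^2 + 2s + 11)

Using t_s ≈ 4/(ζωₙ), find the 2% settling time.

t_s ≈ 4 s

Comparing s^2 + 2s + 11 to s^2 + 2ζωₙs + ωₙ²: ωₙ = √11 ≈ 3.317 rad/s and ζ = 2/(2·√11) ≈ 0.3015.
ζωₙ = 2/2 = 1, so t_s ≈ 4/(ζωₙ) = 4/1 = 4 s.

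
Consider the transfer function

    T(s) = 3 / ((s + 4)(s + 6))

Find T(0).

T(0) = 1/8 ≈ 0.1250

At s = 0 each factor (s + a) contributes a and each (s^2 + bs + c) contributes c.
T(0) = 3·1 / ((4) · (6)) = 3/24 = 1/8.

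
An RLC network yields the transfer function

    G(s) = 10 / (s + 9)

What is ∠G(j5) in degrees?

∠G(j5) ≈ -29.05°

At s = j5: numerator = 10, denominator = 9 + j5.
∠G = ∠num − ∠den = 0° − (29.055°) = -29.05°.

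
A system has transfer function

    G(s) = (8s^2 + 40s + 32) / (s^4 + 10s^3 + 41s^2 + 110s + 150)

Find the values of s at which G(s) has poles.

s = -1 + 3j, -1 - 3j, -3, -5

The poles are the roots of the denominator s^4 + 10s^3 + 41s^2 + 110s + 150 = 0.
Trying s = -3: the polynomial evaluates to 0, so (s + 3) is a factor.
Dividing out leaves s^3 + 7s^2 + 20s + 50 = 0.
This factors further as (s^2 + 2s + 10)(s + 5) = 0.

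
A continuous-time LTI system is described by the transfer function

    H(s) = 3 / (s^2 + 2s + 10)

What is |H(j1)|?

|H(j1)| ≈ 0.3254

Substitute s = j1: numerator = 3, denominator = 9 + j2.
|H(j1)| = |3| / |9 + j2| = 3 / 9.2195 ≈ 0.3254.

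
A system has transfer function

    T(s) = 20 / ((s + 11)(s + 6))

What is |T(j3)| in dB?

|T(j3)|_dB ≈ -11.7 dB

Substitute s = j3: numerator = 20, denominator = 57 + j51.
|T(j3)| = |20| / |57 + j51| = 20 / 76.485 ≈ 0.2615.
In decibels: 20·log₁₀(0.2615) ≈ -11.7 dB.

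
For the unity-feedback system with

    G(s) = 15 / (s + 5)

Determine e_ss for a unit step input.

e_ss = 0.2500

G(s) has no poles at the origin.
This is a Type 0 system. Kp = lim_{s→0} G(s) = 15/5 = 3.
e_ss = 1/(1 + Kp) = 1/(1 + 3) = 1/4 ≈ 0.2500.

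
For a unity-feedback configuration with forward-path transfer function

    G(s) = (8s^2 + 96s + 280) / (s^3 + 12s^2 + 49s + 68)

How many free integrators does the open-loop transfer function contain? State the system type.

The denominator has no factor of s at the origin — no free integrator — so this is a Type 0 system.

Type 0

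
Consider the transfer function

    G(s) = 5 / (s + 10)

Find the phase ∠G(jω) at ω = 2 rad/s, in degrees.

∠G(j2) ≈ -11.31°

At s = j2: numerator = 5, denominator = 10 + j2.
∠G = ∠num − ∠den = 0° − (11.310°) = -11.31°.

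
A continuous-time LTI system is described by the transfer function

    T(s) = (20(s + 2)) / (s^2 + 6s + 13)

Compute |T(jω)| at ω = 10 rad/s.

Substitute s = j10: numerator = 40 + j200, denominator = -87 + j60.
|T(j10)| = |40 + j200| / |-87 + j60| = 203.96 / 105.68 ≈ 1.930.

|T(j10)| ≈ 1.930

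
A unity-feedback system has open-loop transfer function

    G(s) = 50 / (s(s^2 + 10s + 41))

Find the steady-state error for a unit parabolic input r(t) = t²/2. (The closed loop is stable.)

e_ss = ∞

G(s) has one pole at the origin.
This is a Type 1 system; Ka = lim_{s→0} s^2·G(s) = 0, so the steady-state error for a parabola input is infinite.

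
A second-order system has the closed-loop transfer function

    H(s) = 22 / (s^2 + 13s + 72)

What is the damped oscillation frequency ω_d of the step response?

Comparing s^2 + 13s + 72 to s^2 + 2ζωₙs + ωₙ²: ωₙ = √72 ≈ 8.485 rad/s and ζ = 13/(2·√72) ≈ 0.7660.
ζωₙ = 13/2 = 6.5, so ω_d = ωₙ√(1−ζ²) = √(ωₙ² − (ζωₙ)²) = √(72 − 6.5²) = √29.75 ≈ 5.454 rad/s.

ω_d ≈ 5.454 rad/s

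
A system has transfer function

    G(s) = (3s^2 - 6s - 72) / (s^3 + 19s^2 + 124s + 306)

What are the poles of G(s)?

s = -5 ± 3j, -9

The poles are the roots of the denominator s^3 + 19s^2 + 124s + 306 = 0.
Trying s = -9: the polynomial evaluates to 0, so (s + 9) is a factor.
Dividing out leaves s^2 + 10s + 34 = 0.
The quadratic formula then gives s = -5 ± 3j.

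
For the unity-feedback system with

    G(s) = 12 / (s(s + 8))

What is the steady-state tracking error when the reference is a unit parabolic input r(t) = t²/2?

e_ss = ∞

G(s) has one pole at the origin.
This is a Type 1 system; Ka = lim_{s→0} s^2·G(s) = 0, so the steady-state error for a parabola input is infinite.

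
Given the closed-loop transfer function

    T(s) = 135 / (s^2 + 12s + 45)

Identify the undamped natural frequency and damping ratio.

ωₙ ≈ 6.708 rad/s, ζ ≈ 0.8944

Compare the denominator to the standard form s^2 + 2ζωₙs + ωₙ².
ωₙ² = 45, so ωₙ = √45 ≈ 6.708 rad/s.
2ζωₙ = 12, so ζ = 12/(2·√45) ≈ 0.8944.
With ζ = 0.8944 the response is underdamped.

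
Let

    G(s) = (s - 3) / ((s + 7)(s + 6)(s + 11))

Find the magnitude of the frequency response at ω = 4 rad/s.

|G(j4)| ≈ 0.007348

Substitute s = j4: numerator = -3 + j4, denominator = 78 + j676.
|G(j4)| = |-3 + j4| / |78 + j676| = 5 / 680.49 ≈ 0.007348.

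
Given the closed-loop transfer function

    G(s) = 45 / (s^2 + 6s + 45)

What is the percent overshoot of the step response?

%OS ≈ 20.8%

Comparing s^2 + 6s + 45 to s^2 + 2ζωₙs + ωₙ²: ωₙ = √45 ≈ 6.708 rad/s and ζ = 6/(2·√45) ≈ 0.4472.
%OS = 100·exp(−πζ/√(1−ζ²)) = 100·exp(−π·0.4472/√(1−0.4472²)) ≈ 20.8%.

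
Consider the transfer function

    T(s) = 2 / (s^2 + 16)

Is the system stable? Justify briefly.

marginally stable

The denominator s^2 + 16 factors as (s^2 + 16), giving poles at s = ±4j.
Since the simple pole(s) at s = 4j, -4j lie on the jω-axis with none in the right half-plane, the system is marginally stable.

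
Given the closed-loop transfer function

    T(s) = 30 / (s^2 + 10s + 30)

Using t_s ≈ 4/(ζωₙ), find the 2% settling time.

Comparing s^2 + 10s + 30 to s^2 + 2ζωₙs + ωₙ²: ωₙ = √30 ≈ 5.477 rad/s and ζ = 10/(2·√30) ≈ 0.9129.
ζωₙ = 10/2 = 5, so t_s ≈ 4/(ζωₙ) = 4/5 = 0.8000 s.

t_s ≈ 0.8000 s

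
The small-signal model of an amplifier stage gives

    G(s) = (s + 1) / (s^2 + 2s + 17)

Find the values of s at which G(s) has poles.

s = -1 + 4j, -1 - 4j

The poles are the roots of the denominator s^2 + 2s + 17 = 0.
Using the quadratic formula: s = (-2 ± √(-64))/2 = -1 ± 4j.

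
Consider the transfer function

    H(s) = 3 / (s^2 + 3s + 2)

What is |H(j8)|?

|H(j8)| ≈ 0.04512

Substitute s = j8: numerator = 3, denominator = -62 + j24.
|H(j8)| = |3| / |-62 + j24| = 3 / 66.483 ≈ 0.04512.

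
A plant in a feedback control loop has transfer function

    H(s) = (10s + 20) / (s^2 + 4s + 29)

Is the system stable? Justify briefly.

The denominator s^2 + 4s + 29 factors as (s^2 + 4s + 29), giving poles at s = -2 ± 5j.
Since all poles lie strictly in the left half-plane, the system is stable.

stable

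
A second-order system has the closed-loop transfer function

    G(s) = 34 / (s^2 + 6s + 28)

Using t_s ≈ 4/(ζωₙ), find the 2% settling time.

t_s ≈ 1.333 s

Comparing s^2 + 6s + 28 to s^2 + 2ζωₙs + ωₙ²: ωₙ = √28 ≈ 5.292 rad/s and ζ = 6/(2·√28) ≈ 0.5669.
ζωₙ = 6/2 = 3, so t_s ≈ 4/(ζωₙ) = 4/3 ≈ 1.333 s.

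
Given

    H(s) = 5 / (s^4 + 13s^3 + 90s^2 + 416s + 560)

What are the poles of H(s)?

s = -2 + 6j, -2 - 6j, -7, -2

The poles are the roots of the denominator s^4 + 13s^3 + 90s^2 + 416s + 560 = 0.
Trying s = -7: the polynomial evaluates to 0, so (s + 7) is a factor.
Dividing out leaves s^3 + 6s^2 + 48s + 80 = 0.
This factors further as (s^2 + 4s + 40)(s + 2) = 0.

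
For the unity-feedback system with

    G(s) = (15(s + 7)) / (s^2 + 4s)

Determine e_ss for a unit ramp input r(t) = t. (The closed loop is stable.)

e_ss = 0.03810

G(s) has one pole at the origin.
This is a Type 1 system. Kv = lim_{s→0} s·G(s) = 105/4.
e_ss = 1/Kv = 1/(105/4) = 4/105 ≈ 0.03810.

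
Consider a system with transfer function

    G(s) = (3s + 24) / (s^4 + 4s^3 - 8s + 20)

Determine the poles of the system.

s = 1 ± j, -3 ± j

The poles are the roots of the denominator s^4 + 4s^3 - 8s + 20 = 0.
No real roots exist; factor into two real quadratics: (s^2 - 2s + 2)(s^2 + 6s + 10) = 0.
Each quadratic gives a conjugate pair via the quadratic formula.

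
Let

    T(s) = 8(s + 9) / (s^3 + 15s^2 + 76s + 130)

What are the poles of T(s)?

s = -5 ± j, -5

The poles are the roots of the denominator s^3 + 15s^2 + 76s + 130 = 0.
Trying s = -5: the polynomial evaluates to 0, so (s + 5) is a factor.
Dividing out leaves s^2 + 10s + 26 = 0.
The quadratic formula then gives s = -5 ± 1j.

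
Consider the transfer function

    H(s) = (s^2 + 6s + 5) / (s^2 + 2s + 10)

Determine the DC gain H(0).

H(0) = 1/2 ≈ 0.5000

Set s = 0: H(0) = (5) / (10) = 1/2.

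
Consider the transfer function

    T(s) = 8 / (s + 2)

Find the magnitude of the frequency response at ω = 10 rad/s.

Substitute s = j10: numerator = 8, denominator = 2 + j10.
|T(j10)| = |8| / |2 + j10| = 8 / 10.198 ≈ 0.7845.

|T(j10)| ≈ 0.7845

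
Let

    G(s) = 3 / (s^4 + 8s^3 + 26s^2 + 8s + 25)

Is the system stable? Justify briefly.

The denominator s^4 + 8s^3 + 26s^2 + 8s + 25 factors as (s^2 + 1)(s^2 + 8s + 25), giving poles at s = ±j, -4 ± 3j.
Since the simple pole(s) at s = j, -j lie on the jω-axis with none in the right half-plane, the system is marginally stable.

marginally stable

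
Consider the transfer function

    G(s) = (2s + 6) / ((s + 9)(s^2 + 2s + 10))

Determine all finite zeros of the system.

Set the numerator to zero: 2s + 6 = 0, i.e. 2·(s + 3) = 0.
So s = -3.

s = -3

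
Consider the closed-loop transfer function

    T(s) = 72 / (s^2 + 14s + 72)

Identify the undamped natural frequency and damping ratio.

ωₙ ≈ 8.485 rad/s, ζ ≈ 0.8250

Compare the denominator to the standard form s^2 + 2ζωₙs + ωₙ².
ωₙ² = 72, so ωₙ = √72 ≈ 8.485 rad/s.
2ζωₙ = 14, so ζ = 14/(2·√72) ≈ 0.8250.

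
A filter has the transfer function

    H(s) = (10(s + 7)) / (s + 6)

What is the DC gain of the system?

At s = 0 each factor (s + a) contributes a and each (s^2 + bs + c) contributes c.
H(0) = 10·(7) / ((6)) = 70/6 = 35/3.

H(0) = 35/3 ≈ 11.67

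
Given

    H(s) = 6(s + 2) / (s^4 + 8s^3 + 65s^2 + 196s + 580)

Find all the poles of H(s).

s = -2 + 5j, -2 - 5j, -2 + 4j, -2 - 4j

The poles are the roots of the denominator s^4 + 8s^3 + 65s^2 + 196s + 580 = 0.
No real roots exist; factor into two real quadratics: (s^2 + 4s + 29)(s^2 + 4s + 20) = 0.
Each quadratic gives a conjugate pair via the quadratic formula.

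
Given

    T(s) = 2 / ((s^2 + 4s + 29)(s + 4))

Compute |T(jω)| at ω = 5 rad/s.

Substitute s = j5: numerator = 2, denominator = -84 + j100.
|T(j5)| = |2| / |-84 + j100| = 2 / 130.60 ≈ 0.01531.

|T(j5)| ≈ 0.01531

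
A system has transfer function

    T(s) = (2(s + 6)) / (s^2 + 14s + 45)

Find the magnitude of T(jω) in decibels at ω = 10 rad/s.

Substitute s = j10: numerator = 12 + j20, denominator = -55 + j140.
|T(j10)| = |12 + j20| / |-55 + j140| = 23.324 / 150.42 ≈ 0.1551.
In decibels: 20·log₁₀(0.1551) ≈ -16.2 dB.

|T(j10)|_dB ≈ -16.2 dB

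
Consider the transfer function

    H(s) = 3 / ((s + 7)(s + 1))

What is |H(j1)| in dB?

Substitute s = j1: numerator = 3, denominator = 6 + j8.
|H(j1)| = |3| / |6 + j8| = 3 / 10 = 0.3000.
In decibels: 20·log₁₀(0.3000) ≈ -10.5 dB.

|H(j1)|_dB ≈ -10.5 dB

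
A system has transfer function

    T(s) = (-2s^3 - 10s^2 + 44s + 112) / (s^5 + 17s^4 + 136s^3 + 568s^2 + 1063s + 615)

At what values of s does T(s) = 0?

Set the numerator to zero: -2s^3 - 10s^2 + 44s + 112 = 0, i.e. -2·(s^3 + 5s^2 - 22s - 56) = 0.
Factoring: (s + 7)(s + 2)(s - 4) = 0.

s = -7, -2, 4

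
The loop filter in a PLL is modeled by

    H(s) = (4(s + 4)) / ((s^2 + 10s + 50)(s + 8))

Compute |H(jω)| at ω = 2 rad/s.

|H(j2)| ≈ 0.04325

Substitute s = j2: numerator = 16 + j8, denominator = 328 + j252.
|H(j2)| = |16 + j8| / |328 + j252| = 17.889 / 413.63 ≈ 0.04325.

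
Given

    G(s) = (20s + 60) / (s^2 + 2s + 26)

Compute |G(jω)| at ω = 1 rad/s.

|G(j1)| ≈ 2.522

Substitute s = j1: numerator = 60 + j20, denominator = 25 + j2.
|G(j1)| = |60 + j20| / |25 + j2| = 63.246 / 25.080 ≈ 2.522.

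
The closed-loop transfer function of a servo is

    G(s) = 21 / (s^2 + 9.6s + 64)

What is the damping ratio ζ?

ζ = 0.6

Compare the denominator to the standard form s^2 + 2ζωₙs + ωₙ².
ωₙ² = 64, so ωₙ = 8 rad/s.
2ζωₙ = 9.6, so ζ = 9.6/(2·8) = 0.6.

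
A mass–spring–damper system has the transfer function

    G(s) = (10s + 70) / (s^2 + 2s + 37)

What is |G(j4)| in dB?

|G(j4)|_dB ≈ 11.1 dB

Substitute s = j4: numerator = 70 + j40, denominator = 21 + j8.
|G(j4)| = |70 + j40| / |21 + j8| = 80.623 / 22.472 ≈ 3.588.
In decibels: 20·log₁₀(3.588) ≈ 11.1 dB.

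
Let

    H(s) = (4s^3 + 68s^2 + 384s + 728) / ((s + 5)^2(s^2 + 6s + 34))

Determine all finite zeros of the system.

s = -5 + j, -5 - j, -7

Set the numerator to zero: 4s^3 + 68s^2 + 384s + 728 = 0, i.e. 4·(s^3 + 17s^2 + 96s + 182) = 0.
Factoring: (s^2 + 10s + 26)(s + 7) = 0.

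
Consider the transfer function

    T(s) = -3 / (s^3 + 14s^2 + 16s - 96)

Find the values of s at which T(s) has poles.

The poles are the roots of the denominator s^3 + 14s^2 + 16s - 96 = 0.
Trying s = -4: the polynomial evaluates to 0, so (s + 4) is a factor.
Dividing out leaves s^2 + 10s - 24 = 0.
Factoring the quadratic: (s - 2)(s + 12) = 0.

s = -4, 2, -12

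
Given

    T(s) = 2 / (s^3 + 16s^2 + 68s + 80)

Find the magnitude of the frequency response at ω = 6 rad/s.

|T(j6)| ≈ 0.003760

Substitute s = j6: numerator = 2, denominator = -496 + j192.
|T(j6)| = |2| / |-496 + j192| = 2 / 531.86 ≈ 0.003760.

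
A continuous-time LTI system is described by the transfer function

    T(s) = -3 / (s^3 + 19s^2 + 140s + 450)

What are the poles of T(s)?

s = -5 ± 5j, -9

The poles are the roots of the denominator s^3 + 19s^2 + 140s + 450 = 0.
Trying s = -9: the polynomial evaluates to 0, so (s + 9) is a factor.
Dividing out leaves s^2 + 10s + 50 = 0.
The quadratic formula then gives s = -5 ± 5j.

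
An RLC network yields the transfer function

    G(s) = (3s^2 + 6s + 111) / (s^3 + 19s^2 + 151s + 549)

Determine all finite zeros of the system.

s = -1 + 6j, -1 - 6j

Set the numerator to zero: 3s^2 + 6s + 111 = 0, i.e. 3·(s^2 + 2s + 37) = 0.
Factoring: (s^2 + 2s + 37) = 0.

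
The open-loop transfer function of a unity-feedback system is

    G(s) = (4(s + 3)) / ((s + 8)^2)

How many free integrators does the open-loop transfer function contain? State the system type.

Type 0

The denominator has no factor of s at the origin — no free integrator — so this is a Type 0 system.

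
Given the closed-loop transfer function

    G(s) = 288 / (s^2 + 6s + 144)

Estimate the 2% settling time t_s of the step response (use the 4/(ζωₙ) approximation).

Comparing s^2 + 6s + 144 to s^2 + 2ζωₙs + ωₙ²: ωₙ = 12 rad/s and ζ = 6/(2·12) = 0.25.
ζωₙ = 6/2 = 3, so t_s ≈ 4/(ζωₙ) = 4/3 ≈ 1.333 s.

t_s ≈ 1.333 s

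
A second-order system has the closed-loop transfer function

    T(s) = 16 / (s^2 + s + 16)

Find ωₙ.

Compare the denominator to the standard form s^2 + 2ζωₙs + ωₙ².
ωₙ² = 16, so ωₙ = 4 rad/s.

ωₙ = 4 rad/s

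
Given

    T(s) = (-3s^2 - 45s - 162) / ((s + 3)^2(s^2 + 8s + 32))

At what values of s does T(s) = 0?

s = -6, -9

Set the numerator to zero: -3s^2 - 45s - 162 = 0, i.e. -3·(s^2 + 15s + 54) = 0.
Factoring: (s + 6)(s + 9) = 0.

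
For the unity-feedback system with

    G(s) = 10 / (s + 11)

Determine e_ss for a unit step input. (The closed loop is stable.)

G(s) has no poles at the origin.
This is a Type 0 system. Kp = lim_{s→0} G(s) = 10/11.
e_ss = 1/(1 + Kp) = 1/(1 + 10/11) = 11/21 ≈ 0.5238.

e_ss = 0.5238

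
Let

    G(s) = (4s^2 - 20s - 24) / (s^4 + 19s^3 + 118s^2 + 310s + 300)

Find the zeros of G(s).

s = 6, -1

Set the numerator to zero: 4s^2 - 20s - 24 = 0, i.e. 4·(s^2 - 5s - 6) = 0.
Factoring: (s - 6)(s + 1) = 0.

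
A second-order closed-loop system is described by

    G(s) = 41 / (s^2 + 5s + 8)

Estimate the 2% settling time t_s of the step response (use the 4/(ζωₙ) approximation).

Comparing s^2 + 5s + 8 to s^2 + 2ζωₙs + ωₙ²: ωₙ = √8 ≈ 2.828 rad/s and ζ = 5/(2·√8) ≈ 0.8839.
ζωₙ = 5/2 = 2.5, so t_s ≈ 4/(ζωₙ) = 4/2.5 = 1.600 s.

t_s ≈ 1.600 s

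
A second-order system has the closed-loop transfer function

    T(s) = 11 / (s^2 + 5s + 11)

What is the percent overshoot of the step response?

%OS ≈ 2.72%

Comparing s^2 + 5s + 11 to s^2 + 2ζωₙs + ωₙ²: ωₙ = √11 ≈ 3.317 rad/s and ζ = 5/(2·√11) ≈ 0.7538.
%OS = 100·exp(−πζ/√(1−ζ²)) = 100·exp(−π·0.7538/√(1−0.7538²)) ≈ 2.72%.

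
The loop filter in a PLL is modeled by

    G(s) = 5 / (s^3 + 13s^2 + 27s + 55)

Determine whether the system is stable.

stable

The denominator s^3 + 13s^2 + 27s + 55 factors as (s^2 + 2s + 5)(s + 11), giving poles at s = -1 ± 2j, -11.
Since all poles lie strictly in the left half-plane, the system is stable.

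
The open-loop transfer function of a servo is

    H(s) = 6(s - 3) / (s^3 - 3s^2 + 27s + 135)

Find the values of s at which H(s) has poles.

s = 3 ± 6j, -3

The poles are the roots of the denominator s^3 - 3s^2 + 27s + 135 = 0.
Trying s = -3: the polynomial evaluates to 0, so (s + 3) is a factor.
Dividing out leaves s^2 - 6s + 45 = 0.
The quadratic formula then gives s = 3 ± 6j.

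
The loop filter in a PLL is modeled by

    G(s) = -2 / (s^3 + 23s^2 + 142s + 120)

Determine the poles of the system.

The poles are the roots of the denominator s^3 + 23s^2 + 142s + 120 = 0.
Trying s = -1: the polynomial evaluates to 0, so (s + 1) is a factor.
Dividing out leaves s^2 + 22s + 120 = 0.
Factoring the quadratic: (s + 10)(s + 12) = 0.

s = -1, -10, -12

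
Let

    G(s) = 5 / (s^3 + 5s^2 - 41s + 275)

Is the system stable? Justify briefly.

unstable

The denominator s^3 + 5s^2 - 41s + 275 factors as (s + 11)(s^2 - 6s + 25), giving poles at s = -11, 3 + 4j, 3 - 4j.
Since the pole(s) at s = 3 ± 4j lie in the right half-plane, the system is unstable.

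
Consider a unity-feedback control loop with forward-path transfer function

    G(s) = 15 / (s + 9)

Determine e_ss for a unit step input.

G(s) has no poles at the origin.
This is a Type 0 system. Kp = lim_{s→0} G(s) = 15/9 = 5/3.
e_ss = 1/(1 + Kp) = 1/(1 + 5/3) = 3/8 ≈ 0.3750.

e_ss = 0.3750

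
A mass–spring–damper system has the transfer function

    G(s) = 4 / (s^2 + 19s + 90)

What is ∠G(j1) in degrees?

At s = j1: numerator = 4, denominator = 89 + j19.
∠G = ∠num − ∠den = 0° − (12.051°) = -12.05°.

∠G(j1) ≈ -12.05°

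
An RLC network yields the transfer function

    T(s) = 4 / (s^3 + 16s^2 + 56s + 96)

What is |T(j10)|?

Substitute s = j10: numerator = 4, denominator = -1504 - j440.
|T(j10)| = |4| / |-1504 - j440| = 4 / 1567.0 ≈ 0.002553.

|T(j10)| ≈ 0.002553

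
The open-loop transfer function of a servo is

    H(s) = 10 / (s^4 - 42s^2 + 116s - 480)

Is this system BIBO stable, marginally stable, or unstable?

unstable

The denominator s^4 - 42s^2 + 116s - 480 factors as (s^2 - 2s + 10)(s + 8)(s - 6), giving poles at s = 1 ± 3j, -8, 6.
Since the pole(s) at s = 1 + 3j, 1 - 3j, 6 lie in the right half-plane, the system is unstable.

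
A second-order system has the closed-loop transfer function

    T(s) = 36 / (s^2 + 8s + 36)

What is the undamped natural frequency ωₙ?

Compare the denominator to the standard form s^2 + 2ζωₙs + ωₙ².
ωₙ² = 36, so ωₙ = 6 rad/s.

ωₙ = 6 rad/s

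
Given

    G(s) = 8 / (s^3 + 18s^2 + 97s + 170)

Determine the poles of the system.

The poles are the roots of the denominator s^3 + 18s^2 + 97s + 170 = 0.
Trying s = -10: the polynomial evaluates to 0, so (s + 10) is a factor.
Dividing out leaves s^2 + 8s + 17 = 0.
The quadratic formula then gives s = -4 ± 1j.

s = -4 + j, -4 - j, -10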